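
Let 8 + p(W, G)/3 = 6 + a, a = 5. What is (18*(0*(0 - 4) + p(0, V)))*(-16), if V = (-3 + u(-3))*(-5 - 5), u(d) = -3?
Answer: -2592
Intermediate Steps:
V = 60 (V = (-3 - 3)*(-5 - 5) = -6*(-10) = 60)
p(W, G) = 9 (p(W, G) = -24 + 3*(6 + 5) = -24 + 3*11 = -24 + 33 = 9)
(18*(0*(0 - 4) + p(0, V)))*(-16) = (18*(0*(0 - 4) + 9))*(-16) = (18*(0*(-4) + 9))*(-16) = (18*(0 + 9))*(-16) = (18*9)*(-16) = 162*(-16) = -2592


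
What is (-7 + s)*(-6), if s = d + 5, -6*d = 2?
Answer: 14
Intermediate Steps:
d = -1/3 (d = -1/6*2 = -1/3 ≈ -0.33333)
s = 14/3 (s = -1/3 + 5 = 14/3 ≈ 4.6667)
(-7 + s)*(-6) = (-7 + 14/3)*(-6) = -7/3*(-6) = 14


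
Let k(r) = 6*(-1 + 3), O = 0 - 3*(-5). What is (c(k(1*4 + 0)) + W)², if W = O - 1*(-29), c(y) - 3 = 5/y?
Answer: 323761/144 ≈ 2248.3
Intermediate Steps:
O = 15 (O = 0 + 15 = 15)
k(r) = 12 (k(r) = 6*2 = 12)
c(y) = 3 + 5/y
W = 44 (W = 15 - 1*(-29) = 15 + 29 = 44)
(c(k(1*4 + 0)) + W)² = ((3 + 5/12) + 44)² = (41/12 + 44)² = (569/12)² = 323761/144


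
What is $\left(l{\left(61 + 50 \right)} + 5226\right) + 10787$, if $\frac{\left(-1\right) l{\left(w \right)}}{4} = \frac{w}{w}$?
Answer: $16009$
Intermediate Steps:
$l{\left(w \right)} = -4$ ($l{\left(w \right)} = - 4 \frac{w}{w} = \left(-4\right) 1 = -4$)
$\left(l{\left(61 + 50 \right)} + 5226\right) + 10787 = \left(-4 + 5226\right) + 10787 = 5222 + 10787 = 16009$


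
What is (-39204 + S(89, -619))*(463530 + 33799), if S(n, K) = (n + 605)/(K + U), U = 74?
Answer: -10626366079546/545 ≈ -1.9498e+10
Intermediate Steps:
S(n, K) = (605 + n)/(74 + K) (S(n, K) = (n + 605)/(K + 74) = (605 + n)/(74 + K))
(-39204 + S(89, -619))*(463530 + 33799) = (-39204 + (605 + 89)/(74 - 619))*(463530 + 33799) = (-39204 + 694/(-545))*497329 = (-39204 - 1/545*694)*497329 = (-39204 - 694/545)*497329 = -21366874/545*497329 = -10626366079546/545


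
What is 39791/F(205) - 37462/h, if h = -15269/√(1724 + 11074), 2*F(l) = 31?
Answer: 79582/31 + 337158*√158/15269 ≈ 2844.7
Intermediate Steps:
F(l) = 31/2 (F(l) = (½)*31 = 31/2)
h = -15269*√158/1422 ≈ -134.97
39791/F(205) - 37462/h = 39791/(31/2) - 37462*(-9*√158/15269) = 39791*(2/31) - (-337158)*√158/15269 = 79582/31 + 337158*√158/15269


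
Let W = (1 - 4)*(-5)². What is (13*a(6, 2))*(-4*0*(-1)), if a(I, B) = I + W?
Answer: 0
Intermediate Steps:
W = -75 (W = -3*25 = -75)
a(I, B) = -75 + I (a(I, B) = I - 75 = -75 + I)
(13*a(6, 2))*(-4*0*(-1)) = (13*(-75 + 6))*(-4*0*(-1)) = (13*(-69))*(0*(-1)) = -897*0 = 0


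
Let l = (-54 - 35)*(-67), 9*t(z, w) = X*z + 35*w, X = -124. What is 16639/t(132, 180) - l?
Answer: -20061745/3356 ≈ -5977.9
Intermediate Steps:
t(z, w) = -124*z/9 + 35*w/9 (t(z, w) = (-124*z + 35*w)/9 = -124*z/9 + 35*w/9)
l = 5963 (l = -89*(-67) = 5963)
16639/t(132, 180) - l = 16639/(-124/9*132 + (35/9)*180) - 1*5963 = 16639/(-5456/3 + 700) - 5963 = 16639/(-3356/3) - 5963 = 16639*(-3/3356) - 5963 = -49917/3356 - 5963 = -20061745/3356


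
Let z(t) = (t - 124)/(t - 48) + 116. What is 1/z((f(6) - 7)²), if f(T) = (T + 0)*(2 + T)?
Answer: 1633/190985 ≈ 0.0085504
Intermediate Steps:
f(T) = T*(2 + T)
z(t) = 116 + (-124 + t)/(-48 + t) (z(t) = (-124 + t)/(-48 + t) + 116 = 116 + (-124 + t)/(-48 + t))
1/z((f(6) - 7)²) = 1/((-5692 + 117*(6*(2 + 6) - 7)²)/(-48 + (6*(2 + 6) - 7)²)) = 1/((-5692 + 117*(6*8 - 7)²)/(-48 + (6*8 - 7)²)) = 1/((-5692 + 117*(48 - 7)²)/(-48 + (48 - 7)²)) = 1/((-5692 + 117*41²)/(-48 + 41²)) = 1/((-5692 + 117*1681)/(-48 + 1681)) = 1/((-5692 + 196677)/1633) = 1/((1/1633)*190985) = 1/(190985/1633) = 1633/190985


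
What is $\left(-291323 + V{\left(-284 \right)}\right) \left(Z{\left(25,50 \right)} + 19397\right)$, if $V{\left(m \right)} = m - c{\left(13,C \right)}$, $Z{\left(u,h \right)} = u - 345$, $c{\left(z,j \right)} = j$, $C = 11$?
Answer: $-5563196586$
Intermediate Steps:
$Z{\left(u,h \right)} = -345 + u$ ($Z{\left(u,h \right)} = u - 345 = -345 + u$)
$V{\left(m \right)} = -11 + m$ ($V{\left(m \right)} = m - 11 = -11 + m$)
$\left(-291323 + V{\left(-284 \right)}\right) \left(Z{\left(25,50 \right)} + 19397\right) = \left(-291323 - 295\right) \left(\left(-345 + 25\right) + 19397\right) = \left(-291323 - 295\right) \left(-320 + 19397\right) = \left(-291618\right) 19077 = -5563196586$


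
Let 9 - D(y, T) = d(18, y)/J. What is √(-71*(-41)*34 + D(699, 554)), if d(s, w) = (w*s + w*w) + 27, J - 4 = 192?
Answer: √18899458/14 ≈ 310.52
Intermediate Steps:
J = 196 (J = 4 + 192 = 196)
d(s, w) = 27 + w² + s*w (d(s, w) = (s*w + w²) + 27 = (w² + s*w) + 27 = 27 + w² + s*w)
D(y, T) = 1737/196 - 9*y/98 - y²/196 (D(y, T) = 9 - (27 + y² + 18*y)/196 = 9 - (27/196 + y²/196 + 9*y/98) = 9 + (-27/196 - 9*y/98 - y²/196) = 1737/196 - 9*y/98 - y²/196)
√(-71*(-41)*34 + D(699, 554)) = √(-71*(-41)*34 + (1737/196 - 9/98*699 - 1/196*699²)) = √(2911*34 + (1737/196 - 6291/98 - 1/196*488601)) = √(98974 + (1737/196 - 6291/98 - 488601/196)) = √(98974 - 249723/98) = √(9449729/98) = √18899458/14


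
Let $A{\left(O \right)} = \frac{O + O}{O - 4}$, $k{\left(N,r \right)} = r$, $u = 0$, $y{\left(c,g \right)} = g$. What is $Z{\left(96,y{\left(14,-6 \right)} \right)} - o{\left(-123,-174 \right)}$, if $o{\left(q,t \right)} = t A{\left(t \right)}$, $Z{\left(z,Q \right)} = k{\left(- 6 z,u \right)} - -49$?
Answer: $\frac{34637}{89} \approx 389.18$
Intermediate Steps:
$A{\left(O \right)} = \frac{2 O}{-4 + O}$
$Z{\left(z,Q \right)} = 49$ ($Z{\left(z,Q \right)} = 0 - -49 = 0 + 49 = 49$)
$o{\left(q,t \right)} = \frac{2 t^{2}}{-4 + t}$ ($o{\left(q,t \right)} = t \frac{2 t}{-4 + t} = \frac{2 t^{2}}{-4 + t}$)
$Z{\left(96,y{\left(14,-6 \right)} \right)} - o{\left(-123,-174 \right)} = 49 - \frac{2 \left(-174\right)^{2}}{-4 - 174} = 49 - 2 \cdot 30276 \frac{1}{-178} = 49 - 2 \cdot 30276 \left(- \frac{1}{178}\right) = 49 - - \frac{30276}{89} = 49 + \frac{30276}{89} = \frac{34637}{89}$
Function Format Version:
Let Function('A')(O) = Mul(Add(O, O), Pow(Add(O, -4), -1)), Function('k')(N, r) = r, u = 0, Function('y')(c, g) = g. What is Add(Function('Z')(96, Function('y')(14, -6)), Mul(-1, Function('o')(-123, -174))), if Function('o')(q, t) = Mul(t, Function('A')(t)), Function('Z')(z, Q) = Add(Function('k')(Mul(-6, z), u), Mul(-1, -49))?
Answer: Rational(34637, 89) ≈ 389.18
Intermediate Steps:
Function('A')(O) = Mul(2, O, Pow(Add(-4, O), -1)) (Function('A')(O) = Mul(Mul(2, O), Pow(Add(-4, O), -1)) = Mul(2, O, Pow(Add(-4, O), -1)))
Function('Z')(z, Q) = 49 (Function('Z')(z, Q) = Add(0, Mul(-1, -49)) = Add(0, 49) = 49)
Function('o')(q, t) = Mul(2, Pow(t, 2), Pow(Add(-4, t), -1)) (Function('o')(q, t) = Mul(t, Mul(2, t, Pow(Add(-4, t), -1))) = Mul(2, Pow(t, 2), Pow(Add(-4, t), -1)))
Add(Function('Z')(96, Function('y')(14, -6)), Mul(-1, Function('o')(-123, -174))) = Add(49, Mul(-1, Mul(2, Pow(-174, 2), Pow(Add(-4, -174), -1)))) = Add(49, Mul(-1, Mul(2, 30276, Pow(-178, -1)))) = Add(49, Mul(-1, Mul(2, 30276, Rational(-1, 178)))) = Add(49, Mul(-1, Rational(-30276, 89))) = Add(49, Rational(30276, 89)) = Rational(34637, 89)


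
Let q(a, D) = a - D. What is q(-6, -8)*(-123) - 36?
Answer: -282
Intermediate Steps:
q(-6, -8)*(-123) - 36 = (-6 - 1*(-8))*(-123) - 36 = (-6 + 8)*(-123) - 36 = 2*(-123) - 36 = -246 - 36 = -282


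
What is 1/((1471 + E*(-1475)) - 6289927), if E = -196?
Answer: -1/5999356 ≈ -1.6668e-7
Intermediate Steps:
1/((1471 + E*(-1475)) - 6289927) = 1/((1471 - 196*(-1475)) - 6289927) = 1/((1471 + 289100) - 6289927) = 1/(290571 - 6289927) = 1/(-5999356) = -1/5999356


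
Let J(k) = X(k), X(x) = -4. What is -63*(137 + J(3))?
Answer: -8379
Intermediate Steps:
J(k) = -4
-63*(137 + J(3)) = -63*(137 - 4) = -63*133 = -8379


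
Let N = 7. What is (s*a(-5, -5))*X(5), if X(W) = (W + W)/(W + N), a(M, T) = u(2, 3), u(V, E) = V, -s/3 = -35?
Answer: 175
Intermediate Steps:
s = 105 (s = -3*(-35) = 105)
a(M, T) = 2
X(W) = 2*W/(7 + W) (X(W) = (W + W)/(W + 7) = (2*W)/(7 + W) = 2*W/(7 + W))
(s*a(-5, -5))*X(5) = (105*2)*(2*5/(7 + 5)) = 210*(2*5/12) = 210*(2*5*(1/12)) = 210*(5/6) = 175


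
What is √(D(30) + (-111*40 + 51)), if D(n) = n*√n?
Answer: √(-4389 + 30*√30) ≈ 64.998*I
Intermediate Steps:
D(n) = n^(3/2)
√(D(30) + (-111*40 + 51)) = √(30^(3/2) + (-111*40 + 51)) = √(30*√30 + (-4440 + 51)) = √(30*√30 - 4389) = √(-4389 + 30*√30)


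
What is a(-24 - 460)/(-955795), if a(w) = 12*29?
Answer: -348/955795 ≈ -0.00036409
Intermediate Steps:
a(w) = 348
a(-24 - 460)/(-955795) = 348/(-955795) = 348*(-1/955795) = -348/955795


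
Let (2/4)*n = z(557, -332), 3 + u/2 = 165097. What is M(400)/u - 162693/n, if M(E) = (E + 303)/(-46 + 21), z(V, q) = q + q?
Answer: 9074195767/74069200 ≈ 122.51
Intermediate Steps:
u = 330188 (u = -6 + 2*165097 = -6 + 330194 = 330188)
z(V, q) = 2*q
M(E) = -303/25 - E/25 (M(E) = (303 + E)/(-25) = (303 + E)*(-1/25) = -303/25 - E/25)
n = -1328 (n = 2*(2*(-332)) = 2*(-664) = -1328)
M(400)/u - 162693/n = (-303/25 - 1/25*400)/330188 - 162693/(-1328) = (-303/25 - 16)*(1/330188) - 162693*(-1/1328) = -703/25*1/330188 + 162693/1328 = -19/223100 + 162693/1328 = 9074195767/74069200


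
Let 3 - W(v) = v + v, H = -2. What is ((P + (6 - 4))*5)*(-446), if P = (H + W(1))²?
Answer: -6690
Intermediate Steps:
W(v) = 3 - 2*v (W(v) = 3 - (v + v) = 3 - 2*v)
P = 1 (P = (-2 + (3 - 2*1))² = (-2 + (3 - 2))² = (-2 + 1)² = (-1)² = 1)
((P + (6 - 4))*5)*(-446) = ((1 + (6 - 4))*5)*(-446) = ((1 + 2)*5)*(-446) = (3*5)*(-446) = 15*(-446) = -6690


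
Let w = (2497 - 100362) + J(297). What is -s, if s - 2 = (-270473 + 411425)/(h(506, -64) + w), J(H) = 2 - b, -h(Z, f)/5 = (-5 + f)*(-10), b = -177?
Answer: -365/602 ≈ -0.60631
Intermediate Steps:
h(Z, f) = -250 + 50*f (h(Z, f) = -5*(-5 + f)*(-10) = -5*(50 - 10*f) = -250 + 50*f)
J(H) = 179 (J(H) = 2 - 1*(-177) = 2 + 177 = 179)
w = -97686 (w = (2497 - 100362) + 179 = -97865 + 179 = -97686)
s = 365/602 (s = 2 + (-270473 + 411425)/((-250 + 50*(-64)) - 97686) = 2 + 140952/((-250 - 3200) - 97686) = 2 + 140952/(-3450 - 97686) = 2 + 140952/(-101136) = 2 + 140952*(-1/101136) = 2 - 839/602 = 365/602 ≈ 0.60631)
-s = -1*365/602 = -365/602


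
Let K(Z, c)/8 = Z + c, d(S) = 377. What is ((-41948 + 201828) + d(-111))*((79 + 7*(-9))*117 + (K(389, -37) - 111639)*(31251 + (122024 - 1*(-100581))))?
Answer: -4427158858551312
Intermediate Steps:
K(Z, c) = 8*Z + 8*c (K(Z, c) = 8*(Z + c) = 8*Z + 8*c)
((-41948 + 201828) + d(-111))*((79 + 7*(-9))*117 + (K(389, -37) - 111639)*(31251 + (122024 - 1*(-100581)))) = ((-41948 + 201828) + 377)*((79 + 7*(-9))*117 + ((8*389 + 8*(-37)) - 111639)*(31251 + (122024 - 1*(-100581)))) = (159880 + 377)*((79 - 63)*117 + ((3112 - 296) - 111639)*(31251 + (122024 + 100581))) = 160257*(16*117 + (2816 - 111639)*(31251 + 222605)) = 160257*(1872 - 108823*253856) = 160257*(1872 - 27625371488) = 160257*(-27625369616) = -4427158858551312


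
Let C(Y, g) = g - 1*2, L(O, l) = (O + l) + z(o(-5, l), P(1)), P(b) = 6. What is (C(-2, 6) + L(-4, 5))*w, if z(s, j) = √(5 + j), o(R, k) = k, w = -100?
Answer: -500 - 100*√11 ≈ -831.66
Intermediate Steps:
L(O, l) = O + l + √11 (L(O, l) = (O + l) + √(5 + 6) = (O + l) + √11 = O + l + √11)
C(Y, g) = -2 + g (C(Y, g) = g - 2 = -2 + g)
(C(-2, 6) + L(-4, 5))*w = ((-2 + 6) + (-4 + 5 + √11))*(-100) = (4 + (1 + √11))*(-100) = (5 + √11)*(-100) = -500 - 100*√11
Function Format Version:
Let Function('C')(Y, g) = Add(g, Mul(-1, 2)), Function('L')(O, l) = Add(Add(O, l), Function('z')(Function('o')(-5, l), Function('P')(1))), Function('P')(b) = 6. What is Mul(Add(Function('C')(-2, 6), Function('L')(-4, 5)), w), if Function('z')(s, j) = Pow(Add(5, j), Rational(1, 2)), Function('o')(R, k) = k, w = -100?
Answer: Add(-500, Mul(-100, Pow(11, Rational(1, 2)))) ≈ -831.66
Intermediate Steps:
Function('L')(O, l) = Add(O, l, Pow(11, Rational(1, 2))) (Function('L')(O, l) = Add(Add(O, l), Pow(Add(5, 6), Rational(1, 2))) = Add(Add(O, l), Pow(11, Rational(1, 2))) = Add(O, l, Pow(11, Rational(1, 2))))
Function('C')(Y, g) = Add(-2, g) (Function('C')(Y, g) = Add(g, -2) = Add(-2, g))
Mul(Add(Function('C')(-2, 6), Function('L')(-4, 5)), w) = Mul(Add(Add(-2, 6), Add(-4, 5, Pow(11, Rational(1, 2)))), -100) = Mul(Add(4, Add(1, Pow(11, Rational(1, 2)))), -100) = Mul(Add(5, Pow(11, Rational(1, 2))), -100) = Add(-500, Mul(-100, Pow(11, Rational(1, 2))))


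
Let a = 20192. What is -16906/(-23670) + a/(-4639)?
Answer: -199758853/54902565 ≈ -3.6384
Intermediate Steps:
-16906/(-23670) + a/(-4639) = -16906/(-23670) + 20192/(-4639) = -16906*(-1/23670) + 20192*(-1/4639) = 8453/11835 - 20192/4639 = -199758853/54902565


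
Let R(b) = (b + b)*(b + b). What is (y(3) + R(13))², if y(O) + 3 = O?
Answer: 456976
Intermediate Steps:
R(b) = 4*b² (R(b) = (2*b)*(2*b) = 4*b²)
y(O) = -3 + O
(y(3) + R(13))² = ((-3 + 3) + 4*13²)² = (0 + 4*169)² = (0 + 676)² = 676² = 456976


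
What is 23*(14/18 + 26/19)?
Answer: 8441/171 ≈ 49.363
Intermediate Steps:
23*(14/18 + 26/19) = 23*(14*(1/18) + 26*(1/19)) = 23*(7/9 + 26/19) = 23*(367/171) = 8441/171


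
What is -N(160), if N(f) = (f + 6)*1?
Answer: -166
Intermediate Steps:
N(f) = 6 + f (N(f) = (6 + f)*1 = 6 + f)
-N(160) = -(6 + 160) = -1*166 = -166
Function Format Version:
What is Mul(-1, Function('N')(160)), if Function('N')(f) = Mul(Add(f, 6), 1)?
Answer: -166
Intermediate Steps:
Function('N')(f) = Add(6, f) (Function('N')(f) = Mul(Add(6, f), 1) = Add(6, f))
Mul(-1, Function('N')(160)) = Mul(-1, Add(6, 160)) = Mul(-1, 166) = -166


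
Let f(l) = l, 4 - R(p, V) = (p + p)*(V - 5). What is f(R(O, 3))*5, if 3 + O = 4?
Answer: 40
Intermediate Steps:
O = 1 (O = -3 + 4 = 1)
R(p, V) = 4 - 2*p*(-5 + V) (R(p, V) = 4 - (p + p)*(V - 5) = 4 - 2*p*(-5 + V))
f(R(O, 3))*5 = (4 + 10*1 - 2*3*1)*5 = (4 + 10 - 6)*5 = 8*5 = 40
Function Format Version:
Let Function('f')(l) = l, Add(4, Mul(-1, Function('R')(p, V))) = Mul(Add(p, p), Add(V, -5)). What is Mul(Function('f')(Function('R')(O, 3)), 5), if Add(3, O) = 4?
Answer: 40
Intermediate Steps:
O = 1 (O = Add(-3, 4) = 1)
Function('R')(p, V) = Add(4, Mul(-2, p, Add(-5, V))) (Function('R')(p, V) = Add(4, Mul(-1, Mul(Add(p, p), Add(V, -5)))) = Add(4, Mul(-1, Mul(Mul(2, p), Add(-5, V)))) = Add(4, Mul(-1, Mul(2, p, Add(-5, V)))) = Add(4, Mul(-2, p, Add(-5, V))))
Mul(Function('f')(Function('R')(O, 3)), 5) = Mul(Add(4, Mul(10, 1), Mul(-2, 3, 1)), 5) = Mul(Add(4, 10, -6), 5) = Mul(8, 5) = 40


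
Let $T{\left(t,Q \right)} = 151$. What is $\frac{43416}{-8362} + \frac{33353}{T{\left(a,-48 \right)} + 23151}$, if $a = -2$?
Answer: $- \frac{366390923}{97425662} \approx -3.7607$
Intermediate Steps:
$\frac{43416}{-8362} + \frac{33353}{T{\left(a,-48 \right)} + 23151} = \frac{43416}{-8362} + \frac{33353}{151 + 23151} = 43416 \left(- \frac{1}{8362}\right) + \frac{33353}{23302} = - \frac{21708}{4181} + 33353 \cdot \frac{1}{23302} = - \frac{21708}{4181} + \frac{33353}{23302} = - \frac{366390923}{97425662}$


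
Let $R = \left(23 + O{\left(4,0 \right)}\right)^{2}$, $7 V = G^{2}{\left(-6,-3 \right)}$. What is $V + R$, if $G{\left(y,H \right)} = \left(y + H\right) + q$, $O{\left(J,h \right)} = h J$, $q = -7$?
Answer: $\frac{3959}{7} \approx 565.57$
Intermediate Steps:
$O{\left(J,h \right)} = J h$
$G{\left(y,H \right)} = -7 + H + y$ ($G{\left(y,H \right)} = \left(y + H\right) - 7 = \left(H + y\right) - 7 = -7 + H + y$)
$V = \frac{256}{7}$ ($V = \frac{\left(-7 - 3 - 6\right)^{2}}{7} = \frac{\left(-16\right)^{2}}{7} = \frac{1}{7} \cdot 256 = \frac{256}{7} \approx 36.571$)
$R = 529$ ($R = \left(23 + 4 \cdot 0\right)^{2} = \left(23 + 0\right)^{2} = 23^{2} = 529$)
$V + R = \frac{256}{7} + 529 = \frac{3959}{7}$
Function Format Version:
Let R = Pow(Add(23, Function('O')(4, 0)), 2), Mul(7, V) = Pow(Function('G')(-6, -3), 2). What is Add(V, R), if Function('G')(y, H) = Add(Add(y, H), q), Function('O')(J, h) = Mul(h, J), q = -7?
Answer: Rational(3959, 7) ≈ 565.57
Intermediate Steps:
Function('O')(J, h) = Mul(J, h)
Function('G')(y, H) = Add(-7, H, y) (Function('G')(y, H) = Add(Add(y, H), -7) = Add(Add(H, y), -7) = Add(-7, H, y))
V = Rational(256, 7) (V = Mul(Rational(1, 7), Pow(Add(-7, -3, -6), 2)) = Mul(Rational(1, 7), Pow(-16, 2)) = Mul(Rational(1, 7), 256) = Rational(256, 7) ≈ 36.571)
R = 529 (R = Pow(Add(23, Mul(4, 0)), 2) = Pow(Add(23, 0), 2) = Pow(23, 2) = 529)
Add(V, R) = Add(Rational(256, 7), 529) = Rational(3959, 7)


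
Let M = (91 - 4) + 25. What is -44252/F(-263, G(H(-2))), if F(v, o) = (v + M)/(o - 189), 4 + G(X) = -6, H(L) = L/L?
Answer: -8806148/151 ≈ -58319.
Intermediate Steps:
H(L) = 1
M = 112 (M = 87 + 25 = 112)
G(X) = -10 (G(X) = -4 - 6 = -10)
F(v, o) = (112 + v)/(-189 + o) (F(v, o) = (v + 112)/(o - 189) = (112 + v)/(-189 + o))
-44252/F(-263, G(H(-2))) = -44252*(-189 - 10)/(112 - 263) = -44252/(-151/(-199)) = -44252/((-1/199*(-151))) = -44252/151/199 = -44252*199/151 = -8806148/151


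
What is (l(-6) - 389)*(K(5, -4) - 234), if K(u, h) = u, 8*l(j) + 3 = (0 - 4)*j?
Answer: 707839/8 ≈ 88480.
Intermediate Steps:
l(j) = -3/8 - j/2 (l(j) = -3/8 + ((0 - 4)*j)/8 = -3/8 + (-4*j)/8 = -3/8 - j/2)
(l(-6) - 389)*(K(5, -4) - 234) = ((-3/8 - ½*(-6)) - 389)*(5 - 234) = ((-3/8 + 3) - 389)*(-229) = (21/8 - 389)*(-229) = -3091/8*(-229) = 707839/8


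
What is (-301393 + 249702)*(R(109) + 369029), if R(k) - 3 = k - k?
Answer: -19075633112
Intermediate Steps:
R(k) = 3 (R(k) = 3 + (k - k) = 3 + 0 = 3)
(-301393 + 249702)*(R(109) + 369029) = (-301393 + 249702)*(3 + 369029) = -51691*369032 = -19075633112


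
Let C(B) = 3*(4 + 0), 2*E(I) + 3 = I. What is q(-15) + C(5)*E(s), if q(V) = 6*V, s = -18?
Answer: -216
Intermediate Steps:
E(I) = -3/2 + I/2
C(B) = 12 (C(B) = 3*4 = 12)
q(-15) + C(5)*E(s) = 6*(-15) + 12*(-3/2 + (½)*(-18)) = -90 + 12*(-3/2 - 9) = -90 + 12*(-21/2) = -90 - 126 = -216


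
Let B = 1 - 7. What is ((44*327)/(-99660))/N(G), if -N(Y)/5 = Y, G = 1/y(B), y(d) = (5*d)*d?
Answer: 3924/755 ≈ 5.1973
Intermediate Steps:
B = -6
y(d) = 5*d²
G = 1/180 (G = 1/(5*(-6)²) = 1/(5*36) = 1/180 ≈ 0.0055556)
N(Y) = -5*Y
((44*327)/(-99660))/N(G) = ((44*327)/(-99660))/((-5*1/180)) = (14388*(-1/99660))/(-1/36) = -109/755*(-36) = 3924/755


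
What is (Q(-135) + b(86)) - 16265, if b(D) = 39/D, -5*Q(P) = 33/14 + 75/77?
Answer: -269270597/16555 ≈ -16265.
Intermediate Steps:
Q(P) = -513/770 (Q(P) = -(33/14 + 75/77)/5 = -⅕*513/154 = -513/770)
(Q(-135) + b(86)) - 16265 = (-513/770 + 39/86) - 16265 = -3522/16555 - 16265 = -269270597/16555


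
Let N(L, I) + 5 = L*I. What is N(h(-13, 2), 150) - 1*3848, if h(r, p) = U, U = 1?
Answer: -3703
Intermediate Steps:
h(r, p) = 1
N(L, I) = -5 + I*L (N(L, I) = -5 + L*I = -5 + I*L)
N(h(-13, 2), 150) - 1*3848 = (-5 + 150*1) - 1*3848 = (-5 + 150) - 3848 = 145 - 3848 = -3703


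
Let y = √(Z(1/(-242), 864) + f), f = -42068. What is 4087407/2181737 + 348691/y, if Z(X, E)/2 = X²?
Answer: 4087407/2181737 - 42191611*I*√10949646/82122345 ≈ 1.8735 - 1700.1*I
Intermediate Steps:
Z(X, E) = 2*X²
y = 15*I*√10949646/242 (y = √(2*(1/(-242))² - 42068) = √(2*(-1/242)² - 42068) = √(2*(1/58564) - 42068) = √(1/29282 - 42068) = √(-1231835175/29282) = 15*I*√10949646/242 ≈ 205.1*I)
4087407/2181737 + 348691/y = 4087407/2181737 + 348691/((15*I*√10949646/242)) = 4087407*(1/2181737) + 348691*(-121*I*√10949646/82122345) = 4087407/2181737 - 42191611*I*√10949646/82122345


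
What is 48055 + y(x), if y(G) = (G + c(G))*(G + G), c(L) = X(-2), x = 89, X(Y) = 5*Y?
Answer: 62117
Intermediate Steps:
c(L) = -10 (c(L) = 5*(-2) = -10)
y(G) = 2*G*(-10 + G) (y(G) = (G - 10)*(G + G) = (-10 + G)*(2*G) = 2*G*(-10 + G))
48055 + y(x) = 48055 + 2*89*(-10 + 89) = 48055 + 2*89*79 = 48055 + 14062 = 62117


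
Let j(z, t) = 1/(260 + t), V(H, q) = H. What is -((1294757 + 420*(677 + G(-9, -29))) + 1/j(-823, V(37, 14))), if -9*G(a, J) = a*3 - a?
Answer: -1580234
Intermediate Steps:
G(a, J) = -2*a/9 (G(a, J) = -(a*3 - a)/9 = -(3*a - a)/9 = -2*a/9)
-((1294757 + 420*(677 + G(-9, -29))) + 1/j(-823, V(37, 14))) = -((1294757 + 420*(677 - 2/9*(-9))) + 1/(1/(260 + 37))) = -((1294757 + 420*(677 + 2)) + 1/(1/297)) = -((1294757 + 420*679) + 1/(1/297)) = -((1294757 + 285180) + 297) = -(1579937 + 297) = -1*1580234 = -1580234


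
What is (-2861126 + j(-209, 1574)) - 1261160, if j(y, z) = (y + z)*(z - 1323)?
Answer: -3779671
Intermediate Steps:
j(y, z) = (-1323 + z)*(y + z) (j(y, z) = (y + z)*(-1323 + z) = (-1323 + z)*(y + z))
(-2861126 + j(-209, 1574)) - 1261160 = (-2861126 + (1574**2 - 1323*(-209) - 1323*1574 - 209*1574)) - 1261160 = (-2861126 + (2477476 + 276507 - 2082402 - 328966)) - 1261160 = (-2861126 + 342615) - 1261160 = -2518511 - 1261160 = -3779671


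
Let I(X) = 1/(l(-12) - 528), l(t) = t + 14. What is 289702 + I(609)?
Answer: 152383251/526 ≈ 2.8970e+5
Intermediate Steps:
l(t) = 14 + t
I(X) = -1/526 (I(X) = 1/((14 - 12) - 528) = 1/(2 - 528) = 1/(-526) = -1/526)
289702 + I(609) = 289702 - 1/526 = 152383251/526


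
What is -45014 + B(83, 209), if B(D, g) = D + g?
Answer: -44722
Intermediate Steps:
-45014 + B(83, 209) = -45014 + (83 + 209) = -45014 + 292 = -44722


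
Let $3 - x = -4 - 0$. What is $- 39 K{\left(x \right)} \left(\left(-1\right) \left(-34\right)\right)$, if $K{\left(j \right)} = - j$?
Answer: $9282$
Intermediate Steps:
$x = 7$ ($x = 3 - \left(-4 - 0\right) = 3 - \left(-4 + 0\right) = 3 - -4 = 3 + 4 = 7$)
$- 39 K{\left(x \right)} \left(\left(-1\right) \left(-34\right)\right) = - 39 \left(\left(-1\right) 7\right) \left(\left(-1\right) \left(-34\right)\right) = \left(-39\right) \left(-7\right) 34 = 273 \cdot 34 = 9282$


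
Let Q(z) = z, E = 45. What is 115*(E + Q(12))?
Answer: 6555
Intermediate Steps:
115*(E + Q(12)) = 115*(45 + 12) = 115*57 = 6555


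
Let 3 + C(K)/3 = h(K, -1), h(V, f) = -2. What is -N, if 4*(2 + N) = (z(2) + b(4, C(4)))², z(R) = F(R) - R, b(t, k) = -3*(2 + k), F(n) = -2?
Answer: -1217/4 ≈ -304.25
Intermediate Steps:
C(K) = -15 (C(K) = -9 + 3*(-2) = -9 - 6 = -15)
b(t, k) = -6 - 3*k
z(R) = -2 - R
N = 1217/4 (N = -2 + ((-2 - 1*2) + (-6 - 3*(-15)))²/4 = -2 + ((-2 - 2) + (-6 + 45))²/4 = -2 + (-4 + 39)²/4 = -2 + (¼)*35² = -2 + (¼)*1225 = -2 + 1225/4 = 1217/4 ≈ 304.25)
-N = -1*1217/4 = -1217/4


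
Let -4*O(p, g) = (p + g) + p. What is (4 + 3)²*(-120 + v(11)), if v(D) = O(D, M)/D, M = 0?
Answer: -11809/2 ≈ -5904.5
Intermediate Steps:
O(p, g) = -p/2 - g/4 (O(p, g) = -((p + g) + p)/4 = -((g + p) + p)/4 = -(g + 2*p)/4 = -p/2 - g/4)
v(D) = -½ (v(D) = (-D/2 - ¼*0)/D = (-D/2 + 0)/D = (-D/2)/D = -½)
(4 + 3)²*(-120 + v(11)) = (4 + 3)²*(-120 - ½) = 7²*(-241/2) = 49*(-241/2) = -11809/2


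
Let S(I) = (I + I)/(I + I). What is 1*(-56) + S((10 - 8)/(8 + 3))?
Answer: -55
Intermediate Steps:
S(I) = 1 (S(I) = (2*I)/((2*I)) = (2*I)*(1/(2*I)) = 1)
1*(-56) + S((10 - 8)/(8 + 3)) = 1*(-56) + 1 = -56 + 1 = -55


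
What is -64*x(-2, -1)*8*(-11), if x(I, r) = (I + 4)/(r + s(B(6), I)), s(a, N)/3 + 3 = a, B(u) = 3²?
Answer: 11264/17 ≈ 662.59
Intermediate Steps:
B(u) = 9
s(a, N) = -9 + 3*a
x(I, r) = (4 + I)/(18 + r) (x(I, r) = (I + 4)/(r + (-9 + 3*9)) = (4 + I)/(r + (-9 + 27)) = (4 + I)/(r + 18) = (4 + I)/(18 + r))
-64*x(-2, -1)*8*(-11) = -64*((4 - 2)/(18 - 1))*8*(-11) = -64*(2/17)*8*(-11) = -1024*(-11)/17 = -64*(-176/17) = 11264/17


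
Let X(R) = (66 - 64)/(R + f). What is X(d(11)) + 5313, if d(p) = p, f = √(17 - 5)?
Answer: 579139/109 - 4*√3/109 ≈ 5313.1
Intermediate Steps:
f = 2*√3 (f = √12 = 2*√3 ≈ 3.4641)
X(R) = 2/(R + 2*√3) (X(R) = (66 - 64)/(R + 2*√3) = 2/(R + 2*√3))
X(d(11)) + 5313 = 2/(11 + 2*√3) + 5313 = 5313 + 2/(11 + 2*√3)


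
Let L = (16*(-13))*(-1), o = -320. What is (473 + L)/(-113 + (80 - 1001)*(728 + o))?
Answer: -681/375881 ≈ -0.0018117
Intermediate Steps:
L = 208 (L = -208*(-1) = 208)
(473 + L)/(-113 + (80 - 1001)*(728 + o)) = (473 + 208)/(-113 + (80 - 1001)*(728 - 320)) = 681/(-113 - 921*408) = 681/(-113 - 375768) = 681/(-375881) = 681*(-1/375881) = -681/375881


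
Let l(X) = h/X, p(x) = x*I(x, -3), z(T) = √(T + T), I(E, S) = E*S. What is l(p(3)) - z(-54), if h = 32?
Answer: -32/27 - 6*I*√3 ≈ -1.1852 - 10.392*I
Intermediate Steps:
z(T) = √2*√T (z(T) = √(2*T) = √2*√T)
p(x) = -3*x² (p(x) = x*(x*(-3)) = x*(-3*x) = -3*x²)
l(X) = 32/X
l(p(3)) - z(-54) = 32/((-3*3²)) - √2*√(-54) = 32/((-3*9)) - √2*3*I*√6 = 32/(-27) - 6*I*√3 = 32*(-1/27) - 6*I*√3 = -32/27 - 6*I*√3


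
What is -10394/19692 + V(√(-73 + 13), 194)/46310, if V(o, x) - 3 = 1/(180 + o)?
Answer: (-240643532*√15 + 21657912957*I)/(455968260*(√15 - 90*I)) ≈ -0.52776 - 5.1514e-9*I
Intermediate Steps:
V(o, x) = 3 + 1/(180 + o)
-10394/19692 + V(√(-73 + 13), 194)/46310 = -10394/19692 + ((541 + 3*√(-73 + 13))/(180 + √(-73 + 13)))/46310 = -10394*1/19692 + ((541 + 3*√(-60))/(180 + √(-60)))*(1/46310) = -5197/9846 + ((541 + 3*(2*I*√15))/(180 + 2*I*√15))*(1/46310) = -5197/9846 + ((541 + 6*I*√15)/(180 + 2*I*√15))*(1/46310) = -5197/9846 + (541 + 6*I*√15)/(46310*(180 + 2*I*√15))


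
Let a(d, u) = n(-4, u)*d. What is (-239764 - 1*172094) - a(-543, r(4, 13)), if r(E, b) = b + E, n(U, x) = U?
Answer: -414030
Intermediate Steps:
r(E, b) = E + b
a(d, u) = -4*d
(-239764 - 1*172094) - a(-543, r(4, 13)) = (-239764 - 1*172094) - (-4)*(-543) = (-239764 - 172094) - 1*2172 = -411858 - 2172 = -414030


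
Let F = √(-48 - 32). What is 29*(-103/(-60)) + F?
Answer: 2987/60 + 4*I*√5 ≈ 49.783 + 8.9443*I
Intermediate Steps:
F = 4*I*√5 (F = √(-80) = 4*I*√5 ≈ 8.9443*I)
29*(-103/(-60)) + F = 29*(-103/(-60)) + 4*I*√5 = 29*(-103*(-1/60)) + 4*I*√5 = 29*(103/60) + 4*I*√5 = 2987/60 + 4*I*√5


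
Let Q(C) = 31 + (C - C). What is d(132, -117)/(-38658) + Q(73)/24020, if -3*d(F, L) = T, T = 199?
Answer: 4187587/1392847740 ≈ 0.0030065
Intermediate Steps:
Q(C) = 31 (Q(C) = 31 + 0 = 31)
d(F, L) = -199/3 (d(F, L) = -⅓*199 = -199/3)
d(132, -117)/(-38658) + Q(73)/24020 = -199/3/(-38658) + 31/24020 = -199/3*(-1/38658) + 31*(1/24020) = 199/115974 + 31/24020 = 4187587/1392847740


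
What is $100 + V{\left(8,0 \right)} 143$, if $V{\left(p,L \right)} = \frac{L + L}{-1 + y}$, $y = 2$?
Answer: $100$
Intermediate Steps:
$V{\left(p,L \right)} = 2 L$ ($V{\left(p,L \right)} = \frac{L + L}{-1 + 2} = \frac{2 L}{1} = 2 L 1 = 2 L$)
$100 + V{\left(8,0 \right)} 143 = 100 + 2 \cdot 0 \cdot 143 = 100 + 0 \cdot 143 = 100 + 0 = 100$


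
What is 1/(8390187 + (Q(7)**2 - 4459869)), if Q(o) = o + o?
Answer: 1/3930514 ≈ 2.5442e-7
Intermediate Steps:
Q(o) = 2*o
1/(8390187 + (Q(7)**2 - 4459869)) = 1/(8390187 + ((2*7)**2 - 4459869)) = 1/(8390187 + (14**2 - 4459869)) = 1/(8390187 + (196 - 4459869)) = 1/(8390187 - 4459673) = 1/3930514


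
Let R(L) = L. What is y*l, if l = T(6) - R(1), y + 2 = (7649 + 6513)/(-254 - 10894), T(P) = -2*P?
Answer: 236977/5574 ≈ 42.515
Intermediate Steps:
y = -18229/5574 (y = -2 + (7649 + 6513)/(-254 - 10894) = -2 + 14162/(-11148) = -2 + 14162*(-1/11148) = -2 - 7081/5574 = -18229/5574 ≈ -3.2704)
l = -13 (l = -2*6 - 1*1 = -12 - 1 = -13)
y*l = -18229/5574*(-13) = 236977/5574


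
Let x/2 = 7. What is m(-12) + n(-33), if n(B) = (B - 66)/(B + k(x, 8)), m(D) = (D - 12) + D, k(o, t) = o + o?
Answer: -81/5 ≈ -16.200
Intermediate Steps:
x = 14 (x = 2*7 = 14)
k(o, t) = 2*o
m(D) = -12 + 2*D (m(D) = (-12 + D) + D = -12 + 2*D)
n(B) = (-66 + B)/(28 + B) (n(B) = (B - 66)/(B + 2*14) = (-66 + B)/(B + 28) = (-66 + B)/(28 + B))
m(-12) + n(-33) = (-12 + 2*(-12)) + (-66 - 33)/(28 - 33) = (-12 - 24) - 99/(-5) = -36 - ⅕*(-99) = -36 + 99/5 = -81/5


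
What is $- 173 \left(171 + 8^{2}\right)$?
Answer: $-40655$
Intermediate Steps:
$- 173 \left(171 + 8^{2}\right) = - 173 \left(171 + 64\right) = \left(-173\right) 235 = -40655$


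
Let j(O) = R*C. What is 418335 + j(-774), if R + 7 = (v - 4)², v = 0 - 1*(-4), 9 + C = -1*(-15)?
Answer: 418293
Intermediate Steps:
C = 6 (C = -9 - 1*(-15) = -9 + 15 = 6)
v = 4 (v = 0 + 4 = 4)
R = -7 (R = -7 + (4 - 4)² = -7 + 0² = -7 + 0 = -7)
j(O) = -42 (j(O) = -7*6 = -42)
418335 + j(-774) = 418335 - 42 = 418293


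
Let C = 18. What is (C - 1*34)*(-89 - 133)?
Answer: 3552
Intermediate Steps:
(C - 1*34)*(-89 - 133) = (18 - 1*34)*(-89 - 133) = (18 - 34)*(-222) = -16*(-222) = 3552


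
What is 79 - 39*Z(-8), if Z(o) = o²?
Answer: -2417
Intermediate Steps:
79 - 39*Z(-8) = 79 - 39*(-8)² = 79 - 39*64 = 79 - 2496 = -2417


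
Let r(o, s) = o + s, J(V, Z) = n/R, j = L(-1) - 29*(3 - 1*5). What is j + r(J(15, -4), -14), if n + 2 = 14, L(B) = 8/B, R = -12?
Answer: 35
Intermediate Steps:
n = 12 (n = -2 + 14 = 12)
j = 50 (j = 8/(-1) - 29*(3 - 1*5) = 8*(-1) - 29*(3 - 5) = -8 - 29*(-2) = -8 + 58 = 50)
J(V, Z) = -1 (J(V, Z) = 12/(-12) = 12*(-1/12) = -1)
j + r(J(15, -4), -14) = 50 + (-1 - 14) = 50 - 15 = 35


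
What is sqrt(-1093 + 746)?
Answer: I*sqrt(347) ≈ 18.628*I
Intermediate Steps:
sqrt(-1093 + 746) = sqrt(-347) = I*sqrt(347)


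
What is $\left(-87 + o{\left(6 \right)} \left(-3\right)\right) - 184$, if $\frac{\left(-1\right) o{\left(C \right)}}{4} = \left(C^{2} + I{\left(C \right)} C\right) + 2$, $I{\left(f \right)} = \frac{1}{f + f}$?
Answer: $191$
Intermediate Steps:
$I{\left(f \right)} = \frac{1}{2 f}$
$o{\left(C \right)} = -10 - 4 C^{2}$ ($o{\left(C \right)} = - 4 \left(\left(C^{2} + \frac{1}{2 C} C\right) + 2\right) = - 4 \left(\left(C^{2} + \frac{1}{2}\right) + 2\right) = - 4 \left(\left(\frac{1}{2} + C^{2}\right) + 2\right) = - 4 \left(\frac{5}{2} + C^{2}\right) = -10 - 4 C^{2}$)
$\left(-87 + o{\left(6 \right)} \left(-3\right)\right) - 184 = \left(-87 + \left(-10 - 4 \cdot 6^{2}\right) \left(-3\right)\right) - 184 = \left(-87 + \left(-10 - 144\right) \left(-3\right)\right) - 184 = \left(-87 - -462\right) - 184 = \left(-87 + 462\right) - 184 = 375 - 184 = 191$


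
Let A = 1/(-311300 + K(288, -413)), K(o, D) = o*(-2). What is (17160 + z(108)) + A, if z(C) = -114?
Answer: 5316238295/311876 ≈ 17046.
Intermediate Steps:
K(o, D) = -2*o
A = -1/311876 (A = 1/(-311300 - 2*288) = 1/(-311300 - 576) = 1/(-311876) = -1/311876 ≈ -3.2064e-6)
(17160 + z(108)) + A = (17160 - 114) - 1/311876 = 17046 - 1/311876 = 5316238295/311876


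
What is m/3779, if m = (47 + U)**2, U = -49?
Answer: 4/3779 ≈ 0.0010585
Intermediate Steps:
m = 4 (m = (47 - 49)**2 = (-2)**2 = 4)
m/3779 = 4/3779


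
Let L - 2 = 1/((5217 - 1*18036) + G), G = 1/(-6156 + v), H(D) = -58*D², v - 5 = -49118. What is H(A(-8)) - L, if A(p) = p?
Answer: -2631344105499/708493312 ≈ -3714.0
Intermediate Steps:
v = -49113 (v = 5 - 49118 = -49113)
G = -1/55269 (G = 1/(-6156 - 49113) = 1/(-55269) = -1/55269 ≈ -1.8093e-5)
L = 1416931355/708493312 (L = 2 + 1/((5217 - 1*18036) - 1/55269) = 2 + 1/((5217 - 18036) - 1/55269) = 2 + 1/(-12819 - 1/55269) = 2 + 1/(-708493312/55269) = 2 - 55269/708493312 = 1416931355/708493312 ≈ 1.9999)
H(A(-8)) - L = -58*(-8)² - 1*1416931355/708493312 = -58*64 - 1416931355/708493312 = -3712 - 1416931355/708493312 = -2631344105499/708493312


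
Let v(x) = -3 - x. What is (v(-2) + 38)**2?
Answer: 1369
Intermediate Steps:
(v(-2) + 38)**2 = ((-3 - 1*(-2)) + 38)**2 = ((-3 + 2) + 38)**2 = (-1 + 38)**2 = 37**2 = 1369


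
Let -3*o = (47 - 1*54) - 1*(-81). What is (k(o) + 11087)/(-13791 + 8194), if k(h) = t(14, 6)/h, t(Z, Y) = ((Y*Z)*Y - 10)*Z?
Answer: -399845/207089 ≈ -1.9308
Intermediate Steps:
t(Z, Y) = Z*(-10 + Z*Y**2) (t(Z, Y) = (Z*Y**2 - 10)*Z = (-10 + Z*Y**2)*Z = Z*(-10 + Z*Y**2))
o = -74/3 (o = -((47 - 1*54) - 1*(-81))/3 = -((47 - 54) + 81)/3 = -(-7 + 81)/3 = -1/3*74 = -74/3 ≈ -24.667)
k(h) = 6916/h (k(h) = (14*(-10 + 14*6**2))/h = (14*(-10 + 14*36))/h = (14*(-10 + 504))/h = (14*494)/h = 6916/h)
(k(o) + 11087)/(-13791 + 8194) = (6916/(-74/3) + 11087)/(-13791 + 8194) = (6916*(-3/74) + 11087)/(-5597) = (-10374/37 + 11087)*(-1/5597) = (399845/37)*(-1/5597) = -399845/207089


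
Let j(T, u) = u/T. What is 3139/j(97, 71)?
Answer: 304483/71 ≈ 4288.5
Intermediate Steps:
3139/j(97, 71) = 3139/((71/97)) = 3139/((71*(1/97))) = 3139/(71/97) = 3139*(97/71) = 304483/71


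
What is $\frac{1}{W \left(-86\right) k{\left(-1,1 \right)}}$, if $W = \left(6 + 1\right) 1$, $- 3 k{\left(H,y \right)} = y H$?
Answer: $- \frac{3}{602} \approx -0.0049834$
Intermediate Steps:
$k{\left(H,y \right)} = - \frac{H y}{3}$ ($k{\left(H,y \right)} = - \frac{y H}{3} = - \frac{H y}{3}$)
$W = 7$ ($W = 7 \cdot 1 = 7$)
$\frac{1}{W \left(-86\right) k{\left(-1,1 \right)}} = \frac{1}{7 \left(-86\right) \left(\left(- \frac{1}{3}\right) \left(-1\right) 1\right)} = \frac{1}{\left(-602\right) \frac{1}{3}} = \frac{1}{- \frac{602}{3}} = - \frac{3}{602}$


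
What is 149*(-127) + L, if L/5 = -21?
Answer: -19028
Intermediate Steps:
L = -105 (L = 5*(-21) = -105)
149*(-127) + L = 149*(-127) - 105 = -18923 - 105 = -19028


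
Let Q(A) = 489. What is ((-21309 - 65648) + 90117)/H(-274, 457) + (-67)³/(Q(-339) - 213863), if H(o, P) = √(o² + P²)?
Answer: 300763/213374 + 632*√11357/11357 ≈ 7.3400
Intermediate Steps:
H(o, P) = √(P² + o²)
((-21309 - 65648) + 90117)/H(-274, 457) + (-67)³/(Q(-339) - 213863) = ((-21309 - 65648) + 90117)/(√(457² + (-274)²)) + (-67)³/(489 - 213863) = (-86957 + 90117)/(√(208849 + 75076)) - 300763/(-213374) = 3160/(√283925) - 300763*(-1/213374) = 3160/((5*√11357)) + 300763/213374 = 3160*(√11357/56785) + 300763/213374 = 632*√11357/11357 + 300763/213374 = 300763/213374 + 632*√11357/11357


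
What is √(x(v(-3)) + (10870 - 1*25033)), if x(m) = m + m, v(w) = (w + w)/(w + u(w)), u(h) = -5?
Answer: 3*I*√6294/2 ≈ 119.0*I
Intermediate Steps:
v(w) = 2*w/(-5 + w) (v(w) = (w + w)/(w - 5) = (2*w)/(-5 + w) = 2*w/(-5 + w))
x(m) = 2*m
√(x(v(-3)) + (10870 - 1*25033)) = √(2*(2*(-3)/(-5 - 3)) + (10870 - 1*25033)) = √(2*(2*(-3)/(-8)) + (10870 - 25033)) = √(2*(2*(-3)*(-⅛)) - 14163) = √(2*(¾) - 14163) = √(3/2 - 14163) = √(-28323/2) = 3*I*√6294/2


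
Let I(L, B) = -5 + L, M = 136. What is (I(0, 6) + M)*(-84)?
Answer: -11004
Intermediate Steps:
(I(0, 6) + M)*(-84) = ((-5 + 0) + 136)*(-84) = (-5 + 136)*(-84) = 131*(-84) = -11004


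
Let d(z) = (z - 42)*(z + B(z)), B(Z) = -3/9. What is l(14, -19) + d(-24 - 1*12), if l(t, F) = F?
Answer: 2815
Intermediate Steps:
B(Z) = -⅓ (B(Z) = -3*⅑ = -⅓)
d(z) = (-42 + z)*(-⅓ + z) (d(z) = (z - 42)*(z - ⅓) = (-42 + z)*(-⅓ + z))
l(14, -19) + d(-24 - 1*12) = -19 + (14 + (-24 - 1*12)² - 127*(-24 - 1*12)/3) = -19 + (14 + (-24 - 12)² - 127*(-24 - 12)/3) = -19 + (14 + (-36)² - 127/3*(-36)) = -19 + (14 + 1296 + 1524) = -19 + 2834 = 2815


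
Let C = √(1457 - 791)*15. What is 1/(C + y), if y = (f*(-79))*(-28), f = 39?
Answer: 14378/1240336329 - 5*√74/826890886 ≈ 1.1540e-5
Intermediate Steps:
y = 86268 (y = (39*(-79))*(-28) = -3081*(-28) = 86268)
C = 45*√74 (C = √666*15 = (3*√74)*15 = 45*√74 ≈ 387.10)
1/(C + y) = 1/(45*√74 + 86268) = 1/(86268 + 45*√74)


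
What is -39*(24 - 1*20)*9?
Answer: -1404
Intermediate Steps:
-39*(24 - 1*20)*9 = -39*(24 - 20)*9 = -39*4*9 = -156*9 = -1404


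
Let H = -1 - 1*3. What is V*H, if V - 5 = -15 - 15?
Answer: 100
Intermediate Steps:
H = -4 (H = -1 - 3 = -4)
V = -25 (V = 5 + (-15 - 15) = 5 - 30 = -25)
V*H = -25*(-4) = 100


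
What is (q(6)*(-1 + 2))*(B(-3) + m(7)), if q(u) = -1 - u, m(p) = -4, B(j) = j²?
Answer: -35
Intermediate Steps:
(q(6)*(-1 + 2))*(B(-3) + m(7)) = ((-1 - 1*6)*(-1 + 2))*((-3)² - 4) = ((-1 - 6)*1)*(9 - 4) = -7*1*5 = -7*5 = -35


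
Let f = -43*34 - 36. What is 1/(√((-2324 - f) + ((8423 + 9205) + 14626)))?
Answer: √97/1746 ≈ 0.0056408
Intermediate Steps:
f = -1498 (f = -1462 - 36 = -1498)
1/(√((-2324 - f) + ((8423 + 9205) + 14626))) = 1/(√((-2324 - 1*(-1498)) + ((8423 + 9205) + 14626))) = 1/(√((-2324 + 1498) + (17628 + 14626))) = 1/(√(-826 + 32254)) = 1/(√31428) = 1/(18*√97) = √97/1746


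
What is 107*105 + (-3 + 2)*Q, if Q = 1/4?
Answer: 44939/4 ≈ 11235.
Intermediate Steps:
Q = ¼ (Q = 1*(¼) = ¼ ≈ 0.25000)
107*105 + (-3 + 2)*Q = 107*105 + (-3 + 2)*(¼) = 11235 - 1*¼ = 11235 - ¼ = 44939/4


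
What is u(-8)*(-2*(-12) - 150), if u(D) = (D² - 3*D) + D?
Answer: -10080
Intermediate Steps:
u(D) = D² - 2*D
u(-8)*(-2*(-12) - 150) = (-8*(-2 - 8))*(-2*(-12) - 150) = (-8*(-10))*(24 - 150) = 80*(-126) = -10080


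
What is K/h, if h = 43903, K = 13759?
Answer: 13759/43903 ≈ 0.31340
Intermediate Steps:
K/h = 13759/43903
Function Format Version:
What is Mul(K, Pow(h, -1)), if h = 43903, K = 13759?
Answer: Rational(13759, 43903) ≈ 0.31340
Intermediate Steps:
Mul(K, Pow(h, -1)) = Mul(13759, Pow(43903, -1)) = Mul(13759, Rational(1, 43903)) = Rational(13759, 43903)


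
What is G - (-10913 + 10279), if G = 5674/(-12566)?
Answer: 3980585/6283 ≈ 633.55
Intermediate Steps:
G = -2837/6283 (G = 5674*(-1/12566) = -2837/6283 ≈ -0.45154)
G - (-10913 + 10279) = -2837/6283 - (-10913 + 10279) = -2837/6283 - 1*(-634) = -2837/6283 + 634 = 3980585/6283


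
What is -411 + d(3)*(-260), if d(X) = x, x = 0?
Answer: -411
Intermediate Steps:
d(X) = 0
-411 + d(3)*(-260) = -411 + 0*(-260) = -411 + 0 = -411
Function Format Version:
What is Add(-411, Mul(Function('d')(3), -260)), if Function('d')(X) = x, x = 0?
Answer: -411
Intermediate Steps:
Function('d')(X) = 0
Add(-411, Mul(Function('d')(3), -260)) = Add(-411, Mul(0, -260)) = Add(-411, 0) = -411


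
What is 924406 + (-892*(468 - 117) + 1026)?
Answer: 612340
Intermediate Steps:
924406 + (-892*(468 - 117) + 1026) = 924406 + (-892*351 + 1026) = 924406 + (-313092 + 1026) = 924406 - 312066 = 612340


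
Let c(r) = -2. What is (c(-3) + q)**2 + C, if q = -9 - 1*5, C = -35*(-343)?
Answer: 12261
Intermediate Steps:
C = 12005
q = -14 (q = -9 - 5 = -14)
(c(-3) + q)**2 + C = (-2 - 14)**2 + 12005 = (-16)**2 + 12005 = 256 + 12005 = 12261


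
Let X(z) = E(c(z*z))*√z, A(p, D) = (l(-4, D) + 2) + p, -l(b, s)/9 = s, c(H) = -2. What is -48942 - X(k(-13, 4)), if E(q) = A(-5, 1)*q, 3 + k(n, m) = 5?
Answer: -48942 - 24*√2 ≈ -48976.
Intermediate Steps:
l(b, s) = -9*s
A(p, D) = 2 + p - 9*D (A(p, D) = (-9*D + 2) + p = (2 - 9*D) + p = 2 + p - 9*D)
k(n, m) = 2 (k(n, m) = -3 + 5 = 2)
E(q) = -12*q (E(q) = (2 - 5 - 9*1)*q = (2 - 5 - 9)*q = -12*q)
X(z) = 24*√z (X(z) = (-12*(-2))*√z = 24*√z)
-48942 - X(k(-13, 4)) = -48942 - 24*√2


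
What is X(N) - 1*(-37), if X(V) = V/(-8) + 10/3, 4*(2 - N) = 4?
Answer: 965/24 ≈ 40.208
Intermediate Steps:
N = 1 (N = 2 - ¼*4 = 2 - 1 = 1)
X(V) = 10/3 - V/8 (X(V) = V*(-⅛) + 10*(⅓) = -V/8 + 10/3 = 10/3 - V/8)
X(N) - 1*(-37) = (10/3 - ⅛*1) - 1*(-37) = (10/3 - ⅛) + 37 = 77/24 + 37 = 965/24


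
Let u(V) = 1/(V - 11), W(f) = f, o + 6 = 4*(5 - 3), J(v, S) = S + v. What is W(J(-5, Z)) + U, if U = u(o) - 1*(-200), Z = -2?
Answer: 1736/9 ≈ 192.89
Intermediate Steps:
o = 2 (o = -6 + 4*(5 - 3) = -6 + 4*2 = -6 + 8 = 2)
u(V) = 1/(-11 + V)
U = 1799/9 (U = 1/(-11 + 2) - 1*(-200) = 1/(-9) + 200 = -⅑ + 200 = 1799/9 ≈ 199.89)
W(J(-5, Z)) + U = (-2 - 5) + 1799/9 = -7 + 1799/9 = 1736/9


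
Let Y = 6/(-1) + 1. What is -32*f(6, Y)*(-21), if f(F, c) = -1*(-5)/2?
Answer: 1680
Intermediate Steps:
Y = -5 (Y = -1*6 + 1 = -6 + 1 = -5)
f(F, c) = 5/2 (f(F, c) = 5*(½) = 5/2)
-32*f(6, Y)*(-21) = -32*5/2*(-21) = -80*(-21) = 1680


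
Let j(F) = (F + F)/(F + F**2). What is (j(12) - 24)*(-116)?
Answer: 35960/13 ≈ 2766.2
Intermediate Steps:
j(F) = 2*F/(F + F**2) (j(F) = (2*F)/(F + F**2) = 2*F/(F + F**2))
(j(12) - 24)*(-116) = (2/(1 + 12) - 24)*(-116) = (2/13 - 24)*(-116) = -310/13*(-116) = 35960/13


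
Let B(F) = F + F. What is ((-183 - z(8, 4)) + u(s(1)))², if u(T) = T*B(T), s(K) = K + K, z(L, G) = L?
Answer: 33489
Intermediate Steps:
s(K) = 2*K
B(F) = 2*F
u(T) = 2*T² (u(T) = T*(2*T) = 2*T²)
((-183 - z(8, 4)) + u(s(1)))² = ((-183 - 1*8) + 2*(2*1)²)² = ((-183 - 8) + 2*2²)² = (-191 + 2*4)² = (-191 + 8)² = (-183)² = 33489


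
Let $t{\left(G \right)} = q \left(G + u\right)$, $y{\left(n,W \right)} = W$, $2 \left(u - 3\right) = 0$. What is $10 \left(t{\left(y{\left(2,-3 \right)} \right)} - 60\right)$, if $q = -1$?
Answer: $-600$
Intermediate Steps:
$u = 3$ ($u = 3 + \frac{1}{2} \cdot 0 = 3 + 0 = 3$)
$t{\left(G \right)} = -3 - G$ ($t{\left(G \right)} = - (G + 3) = - (3 + G) = -3 - G$)
$10 \left(t{\left(y{\left(2,-3 \right)} \right)} - 60\right) = 10 \left(\left(-3 - -3\right) - 60\right) = 10 \left(\left(-3 + 3\right) - 60\right) = 10 \left(0 - 60\right) = 10 \left(-60\right) = -600$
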